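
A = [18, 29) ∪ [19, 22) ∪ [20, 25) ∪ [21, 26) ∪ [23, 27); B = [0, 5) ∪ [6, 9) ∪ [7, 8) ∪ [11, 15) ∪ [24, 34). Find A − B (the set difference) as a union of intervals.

[18, 24)

A, merged: [18, 29).
B, merged: [0, 5), [6, 9), [11, 15), [24, 34).
[18, 29) \ B = [18, 24).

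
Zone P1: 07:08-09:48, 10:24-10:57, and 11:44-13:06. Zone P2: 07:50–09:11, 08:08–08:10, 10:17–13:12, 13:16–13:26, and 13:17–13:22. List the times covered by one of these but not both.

Second set merges to 07:50–09:11, 10:17–13:12, 13:16–13:26.
Only in the first: 07:08–07:50, 09:11–09:48.
Only in the second: 10:17–10:24, 10:57–11:44, 13:06–13:12, 13:16–13:26.
Together these are the periods covered by exactly one.

07:08–07:50, 09:11–09:48, 10:17–10:24, 10:57–11:44, 13:06–13:12, 13:16–13:26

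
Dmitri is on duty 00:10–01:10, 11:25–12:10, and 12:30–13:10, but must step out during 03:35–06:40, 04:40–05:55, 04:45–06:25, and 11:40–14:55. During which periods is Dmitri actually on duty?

00:10–01:10, 11:25–11:40

B, merged: 03:35–06:40, 11:40–14:55.
00:10–01:10: nothing removed.
11:25–12:10 \ B = 11:25–11:40.
12:30–13:10: entirely removed.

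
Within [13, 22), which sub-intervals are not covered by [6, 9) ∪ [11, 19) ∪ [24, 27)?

[19, 22)

The merged coverage is [6, 9), [11, 19), [24, 27).
Gaps within [13, 22): [19, 22).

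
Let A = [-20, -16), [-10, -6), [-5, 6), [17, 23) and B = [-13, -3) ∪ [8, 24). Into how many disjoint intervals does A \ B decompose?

A \ B = [-20, -16), [-3, 6).
That is 2 disjoint pieces.

2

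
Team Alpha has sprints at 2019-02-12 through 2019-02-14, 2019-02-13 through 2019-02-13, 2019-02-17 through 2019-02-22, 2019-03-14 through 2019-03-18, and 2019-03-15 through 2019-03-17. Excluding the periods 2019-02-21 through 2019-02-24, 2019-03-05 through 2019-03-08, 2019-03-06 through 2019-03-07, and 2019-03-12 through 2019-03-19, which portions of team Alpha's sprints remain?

First set merges to 2019-02-12 through 2019-02-14, 2019-02-17 through 2019-02-22, 2019-03-14 through 2019-03-18.
Second set merges to 2019-02-21 through 2019-02-24, 2019-03-05 through 2019-03-08, 2019-03-12 through 2019-03-19.
2019-02-12 through 2019-02-14: no B overlap → unchanged.
2019-02-17 through 2019-02-22 minus B → 2019-02-17 through 2019-02-20.
2019-03-14 through 2019-03-18: fully covered by B → removed.

2019-02-12 through 2019-02-14, 2019-02-17 through 2019-02-20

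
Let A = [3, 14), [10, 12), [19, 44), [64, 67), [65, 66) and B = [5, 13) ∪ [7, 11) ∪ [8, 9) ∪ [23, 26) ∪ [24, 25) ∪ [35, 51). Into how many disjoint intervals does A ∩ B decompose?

3

First set merges to [3, 14), [19, 44), [64, 67).
Second set merges to [5, 13), [23, 26), [35, 51).
A ∩ B = [5, 13), [23, 26), [35, 44).
That is 3 disjoint pieces.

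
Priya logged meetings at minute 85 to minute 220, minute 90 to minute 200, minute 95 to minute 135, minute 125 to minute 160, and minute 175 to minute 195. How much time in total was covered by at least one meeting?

Merged: minute 85 to minute 220.
Length: 135 minutes.

135 minutes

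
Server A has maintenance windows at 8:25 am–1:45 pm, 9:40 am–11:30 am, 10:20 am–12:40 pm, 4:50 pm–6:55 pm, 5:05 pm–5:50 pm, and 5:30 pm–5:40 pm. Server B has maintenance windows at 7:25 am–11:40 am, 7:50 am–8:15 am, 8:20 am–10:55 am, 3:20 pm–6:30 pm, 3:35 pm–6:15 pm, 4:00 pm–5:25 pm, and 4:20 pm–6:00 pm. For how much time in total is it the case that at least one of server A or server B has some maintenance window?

A, merged: 8:25 am–1:45 pm, 4:50 pm–6:55 pm.
B, merged: 7:25 am–11:40 am, 3:20 pm–6:30 pm.
A ∪ B = 7:25 am–1:45 pm, 3:20 pm–6:55 pm.
Total: 6 h 20 min + 3 h 35 min = 9 h 55 min.

9 h 55 min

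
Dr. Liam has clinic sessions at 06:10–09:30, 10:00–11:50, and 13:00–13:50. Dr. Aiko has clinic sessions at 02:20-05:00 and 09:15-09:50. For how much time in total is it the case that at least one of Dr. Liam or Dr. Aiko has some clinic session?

A ∪ B = 02:20–05:00, 06:10–09:50, 10:00–11:50, 13:00–13:50.
Total: 2 h 40 min + 3 h 40 min + 1 h 50 min + 50 min = 9 h.

9 h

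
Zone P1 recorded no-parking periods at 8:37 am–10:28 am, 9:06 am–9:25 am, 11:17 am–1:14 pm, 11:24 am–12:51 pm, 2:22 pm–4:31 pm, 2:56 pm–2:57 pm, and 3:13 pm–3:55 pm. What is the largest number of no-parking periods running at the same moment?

Sweep endpoints in order; track running count of active intervals.
Peak of 2 reached at 9:06 am.

2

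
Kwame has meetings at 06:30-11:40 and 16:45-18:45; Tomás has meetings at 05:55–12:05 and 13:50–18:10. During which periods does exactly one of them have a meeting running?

05:55-06:30, 11:40-12:05, 13:50-16:45, 18:10-18:45

A \ B = 18:10-18:45.
B \ A = 05:55-06:30, 11:40-12:05, 13:50-16:45.
Union of the two gives the symmetric difference.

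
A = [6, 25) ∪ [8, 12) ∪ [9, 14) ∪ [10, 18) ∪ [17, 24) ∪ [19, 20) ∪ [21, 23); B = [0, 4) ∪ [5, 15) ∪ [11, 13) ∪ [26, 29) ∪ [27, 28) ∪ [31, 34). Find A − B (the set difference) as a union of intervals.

A, merged: [6, 25).
B, merged: [0, 4), [5, 15), [26, 29), [31, 34).
[6, 25) with B removed leaves [15, 25).

[15, 25)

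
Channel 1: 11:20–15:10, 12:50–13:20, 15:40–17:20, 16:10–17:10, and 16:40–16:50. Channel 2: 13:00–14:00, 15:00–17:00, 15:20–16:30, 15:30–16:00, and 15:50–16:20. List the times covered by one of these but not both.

Merge the first list: 11:20-15:10, 15:40-17:20.
Merge the second list: 13:00-14:00, 15:00-17:00.
A \ B = 11:20-13:00, 14:00-15:00, 17:00-17:20.
B \ A = 15:10-15:40.
Union of the two gives the symmetric difference.

11:20-13:00, 14:00-15:00, 15:10-15:40, 17:00-17:20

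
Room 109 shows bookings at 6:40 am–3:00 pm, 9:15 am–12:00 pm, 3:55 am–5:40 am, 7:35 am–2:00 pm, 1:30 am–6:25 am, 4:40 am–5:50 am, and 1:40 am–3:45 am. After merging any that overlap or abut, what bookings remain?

Sort by start: 1:30 am-6:25 am, 1:40 am-3:45 am, 3:55 am-5:40 am, 4:40 am-5:50 am, 6:40 am-3:00 pm, 7:35 am-2:00 pm, 9:15 am-12:00 pm.
1:40 am-3:45 am overlaps/touches 1:30 am-6:25 am → extend to 1:30 am-6:25 am.
3:55 am-5:40 am overlaps/touches 1:30 am-6:25 am → extend to 1:30 am-6:25 am.
4:40 am-5:50 am overlaps/touches 1:30 am-6:25 am → extend to 1:30 am-6:25 am.
6:40 am-3:00 pm is disjoint → start new block.
7:35 am-2:00 pm overlaps/touches 6:40 am-3:00 pm → extend to 6:40 am-3:00 pm.
9:15 am-12:00 pm overlaps/touches 6:40 am-3:00 pm → extend to 6:40 am-3:00 pm.

1:30 am-6:25 am, 6:40 am-3:00 pm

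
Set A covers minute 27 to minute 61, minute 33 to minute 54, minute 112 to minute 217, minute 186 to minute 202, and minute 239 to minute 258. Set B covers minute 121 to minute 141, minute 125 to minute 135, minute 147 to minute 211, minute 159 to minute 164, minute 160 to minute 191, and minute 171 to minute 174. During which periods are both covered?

minute 121 to minute 141, minute 147 to minute 211

Merge the first list: minute 27 to minute 61, minute 112 to minute 217, minute 239 to minute 258.
Merge the second list: minute 121 to minute 141, minute 147 to minute 211.
minute 27 to minute 61: no overlap with the second set.
minute 112 to minute 217 meets the second set on minute 121 to minute 141, minute 147 to minute 211.
minute 239 to minute 258: no overlap with the second set.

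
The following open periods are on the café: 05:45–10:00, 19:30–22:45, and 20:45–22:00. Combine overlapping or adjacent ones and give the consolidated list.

05:45-10:00, 19:30-22:45

19:30-22:45 is disjoint → start new block.
20:45-22:00 overlaps/touches 19:30-22:45 → extend to 19:30-22:45.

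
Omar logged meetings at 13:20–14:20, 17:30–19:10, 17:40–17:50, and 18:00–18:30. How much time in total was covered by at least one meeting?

Merged: 13:20–14:20, 17:30–19:10.
Lengths: 1 h + 1 h 40 min = 2 h 40 min.

2 h 40 min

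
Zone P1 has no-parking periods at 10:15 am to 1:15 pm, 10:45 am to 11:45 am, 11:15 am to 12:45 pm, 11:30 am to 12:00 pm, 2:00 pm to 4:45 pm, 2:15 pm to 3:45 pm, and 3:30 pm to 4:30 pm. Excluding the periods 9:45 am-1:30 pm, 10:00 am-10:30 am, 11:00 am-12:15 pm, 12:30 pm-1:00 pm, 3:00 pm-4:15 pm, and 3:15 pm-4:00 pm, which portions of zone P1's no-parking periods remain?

2:00 pm-3:00 pm, 4:15 pm-4:45 pm

A, merged: 10:15 am-1:15 pm, 2:00 pm-4:45 pm.
B, merged: 9:45 am-1:30 pm, 3:00 pm-4:15 pm.
10:15 am-1:15 pm: entirely removed.
2:00 pm-4:45 pm \ B = 2:00 pm-3:00 pm, 4:15 pm-4:45 pm.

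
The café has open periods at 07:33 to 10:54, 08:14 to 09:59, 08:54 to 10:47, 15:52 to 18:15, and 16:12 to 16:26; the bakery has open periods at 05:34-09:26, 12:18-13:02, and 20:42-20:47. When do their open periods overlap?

07:33-09:26

First set merges to 07:33-10:54, 15:52-18:15.
07:33-10:54 overlaps B on 07:33-09:26.
15:52-18:15 falls entirely outside B.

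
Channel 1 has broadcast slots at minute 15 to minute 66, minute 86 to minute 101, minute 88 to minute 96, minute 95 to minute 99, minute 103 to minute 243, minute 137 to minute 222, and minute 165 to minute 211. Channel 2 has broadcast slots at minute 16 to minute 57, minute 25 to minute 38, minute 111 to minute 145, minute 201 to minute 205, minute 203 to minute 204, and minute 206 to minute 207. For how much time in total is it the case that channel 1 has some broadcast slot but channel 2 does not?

126 minutes

First set merges to minute 15 to minute 66, minute 86 to minute 101, minute 103 to minute 243.
Second set merges to minute 16 to minute 57, minute 111 to minute 145, minute 201 to minute 205, minute 206 to minute 207.
A \ B = minute 15 to minute 16, minute 57 to minute 66, minute 86 to minute 101, minute 103 to minute 111, minute 145 to minute 201, minute 205 to minute 206, minute 207 to minute 243.
Total: 1 minute + 9 minutes + 15 minutes + 8 minutes + 56 minutes + 1 minute + 36 minutes = 126 minutes.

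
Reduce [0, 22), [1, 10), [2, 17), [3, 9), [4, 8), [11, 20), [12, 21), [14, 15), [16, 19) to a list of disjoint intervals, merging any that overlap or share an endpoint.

[0, 22)

[1, 10) overlaps/touches [0, 22) → extend to [0, 22).
[2, 17) overlaps/touches [0, 22) → extend to [0, 22).
[3, 9) overlaps/touches [0, 22) → extend to [0, 22).
[4, 8) overlaps/touches [0, 22) → extend to [0, 22).
[11, 20) overlaps/touches [0, 22) → extend to [0, 22).
[12, 21) overlaps/touches [0, 22) → extend to [0, 22).
[14, 15) overlaps/touches [0, 22) → extend to [0, 22).
[16, 19) overlaps/touches [0, 22) → extend to [0, 22).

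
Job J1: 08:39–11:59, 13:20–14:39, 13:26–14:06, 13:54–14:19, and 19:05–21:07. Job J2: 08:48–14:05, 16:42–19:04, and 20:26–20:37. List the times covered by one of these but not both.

A, merged: 08:39–11:59, 13:20–14:39, 19:05–21:07.
A but not B: 08:39–08:48, 14:05–14:39, 19:05–20:26, 20:37–21:07.
B but not A: 11:59–13:20, 16:42–19:04.
Combining gives A △ B.

08:39–08:48, 11:59–13:20, 14:05–14:39, 16:42–19:04, 19:05–20:26, 20:37–21:07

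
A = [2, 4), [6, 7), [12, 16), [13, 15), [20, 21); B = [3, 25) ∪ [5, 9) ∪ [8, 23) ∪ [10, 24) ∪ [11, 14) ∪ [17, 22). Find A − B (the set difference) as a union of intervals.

[2, 3)

Merge the first list: [2, 4), [6, 7), [12, 16), [20, 21).
Merge the second list: [3, 25).
[2, 4) minus B → [2, 3).
[6, 7): fully covered by B → removed.
[12, 16): fully covered by B → removed.
[20, 21): fully covered by B → removed.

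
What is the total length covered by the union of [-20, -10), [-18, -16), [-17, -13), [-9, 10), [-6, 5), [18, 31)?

Merged: [-20, -10), [-9, 10), [18, 31).
Lengths: 10 + 19 + 13 = 42.

42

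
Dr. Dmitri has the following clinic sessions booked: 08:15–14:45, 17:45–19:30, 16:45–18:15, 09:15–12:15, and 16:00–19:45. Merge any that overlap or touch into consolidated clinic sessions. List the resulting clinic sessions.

Sort by start: 08:15-14:45, 09:15-12:15, 16:00-19:45, 16:45-18:15, 17:45-19:30.
09:15-12:15 overlaps/touches 08:15-14:45 → extend to 08:15-14:45.
16:00-19:45 is disjoint → start new block.
16:45-18:15 overlaps/touches 16:00-19:45 → extend to 16:00-19:45.
17:45-19:30 overlaps/touches 16:00-19:45 → extend to 16:00-19:45.

08:15-14:45, 16:00-19:45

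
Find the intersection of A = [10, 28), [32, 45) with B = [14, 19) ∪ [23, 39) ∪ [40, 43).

[10, 28) overlaps B on [14, 19), [23, 28).
[32, 45) overlaps B on [32, 39), [40, 43).

[14, 19) ∪ [23, 28) ∪ [32, 39) ∪ [40, 43)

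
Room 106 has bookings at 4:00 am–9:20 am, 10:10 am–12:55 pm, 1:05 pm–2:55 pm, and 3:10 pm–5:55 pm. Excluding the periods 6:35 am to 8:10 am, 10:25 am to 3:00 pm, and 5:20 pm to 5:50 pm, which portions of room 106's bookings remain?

4:00 am–6:35 am, 8:10 am–9:20 am, 10:10 am–10:25 am, 3:10 pm–5:20 pm, 5:50 pm–5:55 pm

4:00 am–9:20 am with B removed leaves 4:00 am–6:35 am, 8:10 am–9:20 am.
10:10 am–12:55 pm with B removed leaves 10:10 am–10:25 am.
1:05 pm–2:55 pm lies entirely inside B → drops out.
3:10 pm–5:55 pm with B removed leaves 3:10 pm–5:20 pm, 5:50 pm–5:55 pm.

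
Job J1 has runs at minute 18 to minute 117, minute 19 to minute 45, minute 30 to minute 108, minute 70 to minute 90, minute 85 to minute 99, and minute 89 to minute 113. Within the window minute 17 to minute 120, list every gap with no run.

The merged coverage is minute 18 to minute 117.
Gaps within minute 17 to minute 120: minute 17 to minute 18, minute 117 to minute 120.

minute 17 to minute 18, minute 117 to minute 120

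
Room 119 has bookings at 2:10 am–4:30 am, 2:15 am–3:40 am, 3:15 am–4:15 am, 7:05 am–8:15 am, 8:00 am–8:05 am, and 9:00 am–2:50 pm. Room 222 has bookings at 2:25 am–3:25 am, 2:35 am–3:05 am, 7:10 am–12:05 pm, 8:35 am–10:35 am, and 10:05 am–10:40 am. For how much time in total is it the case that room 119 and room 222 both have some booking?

Merge the first list: 2:10 am–4:30 am, 7:05 am–8:15 am, 9:00 am–2:50 pm.
Merge the second list: 2:25 am–3:25 am, 7:10 am–12:05 pm.
A ∩ B = 2:25 am–3:25 am, 7:10 am–8:15 am, 9:00 am–12:05 pm.
Total: 1 h + 1 h 5 min + 3 h 5 min = 5 h 10 min.

5 h 10 min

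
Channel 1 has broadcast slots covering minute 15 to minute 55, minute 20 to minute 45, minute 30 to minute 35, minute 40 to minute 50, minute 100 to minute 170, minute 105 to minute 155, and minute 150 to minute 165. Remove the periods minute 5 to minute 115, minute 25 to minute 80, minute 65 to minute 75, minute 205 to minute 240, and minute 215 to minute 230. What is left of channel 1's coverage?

First set merges to minute 15 to minute 55, minute 100 to minute 170.
Second set merges to minute 5 to minute 115, minute 205 to minute 240.
minute 15 to minute 55 lies entirely inside B → drops out.
minute 100 to minute 170 with B removed leaves minute 115 to minute 170.

minute 115 to minute 170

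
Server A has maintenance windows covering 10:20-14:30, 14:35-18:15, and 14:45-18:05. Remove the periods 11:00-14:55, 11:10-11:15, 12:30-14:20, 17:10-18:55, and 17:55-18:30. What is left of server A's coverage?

10:20–11:00, 14:55–17:10

First set merges to 10:20–14:30, 14:35–18:15.
Second set merges to 11:00–14:55, 17:10–18:55.
10:20–14:30 minus B → 10:20–11:00.
14:35–18:15 minus B → 14:55–17:10.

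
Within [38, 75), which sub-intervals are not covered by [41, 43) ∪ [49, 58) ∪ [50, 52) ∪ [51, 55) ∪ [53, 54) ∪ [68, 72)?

[38, 41) ∪ [43, 49) ∪ [58, 68) ∪ [72, 75)

After merging, the occupied span is [41, 43), [49, 58), [68, 72).
Uncovered inside [38, 75): [38, 41), [43, 49), [58, 68), [72, 75).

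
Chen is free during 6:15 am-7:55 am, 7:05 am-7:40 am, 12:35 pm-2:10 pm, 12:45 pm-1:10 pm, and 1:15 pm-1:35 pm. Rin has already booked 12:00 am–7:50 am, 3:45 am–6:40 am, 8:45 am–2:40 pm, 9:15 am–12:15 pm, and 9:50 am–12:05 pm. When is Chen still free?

Merge the first list: 6:15 am-7:55 am, 12:35 pm-2:10 pm.
Merge the second list: 12:00 am-7:50 am, 8:45 am-2:40 pm.
6:15 am-7:55 am \ B = 7:50 am-7:55 am.
12:35 pm-2:10 pm: entirely removed.

7:50 am-7:55 am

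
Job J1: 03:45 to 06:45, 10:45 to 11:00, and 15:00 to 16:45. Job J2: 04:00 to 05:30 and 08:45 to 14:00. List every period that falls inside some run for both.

03:45–06:45 meets the second set on 04:00–05:30.
10:45–11:00 meets the second set on 10:45–11:00.
15:00–16:45: no overlap with the second set.

04:00–05:30, 10:45–11:00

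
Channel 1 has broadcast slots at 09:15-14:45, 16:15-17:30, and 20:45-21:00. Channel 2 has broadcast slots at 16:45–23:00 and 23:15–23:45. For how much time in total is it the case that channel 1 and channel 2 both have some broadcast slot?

A ∩ B = 16:45–17:30, 20:45–21:00.
Total: 45 min + 15 min = 1 h.

1 h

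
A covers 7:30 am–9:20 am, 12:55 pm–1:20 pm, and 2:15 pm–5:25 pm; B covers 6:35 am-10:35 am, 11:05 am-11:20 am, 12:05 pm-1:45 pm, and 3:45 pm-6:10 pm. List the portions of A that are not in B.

7:30 am–9:20 am lies entirely inside B → drops out.
12:55 pm–1:20 pm lies entirely inside B → drops out.
2:15 pm–5:25 pm with B removed leaves 2:15 pm–3:45 pm.

2:15 pm–3:45 pm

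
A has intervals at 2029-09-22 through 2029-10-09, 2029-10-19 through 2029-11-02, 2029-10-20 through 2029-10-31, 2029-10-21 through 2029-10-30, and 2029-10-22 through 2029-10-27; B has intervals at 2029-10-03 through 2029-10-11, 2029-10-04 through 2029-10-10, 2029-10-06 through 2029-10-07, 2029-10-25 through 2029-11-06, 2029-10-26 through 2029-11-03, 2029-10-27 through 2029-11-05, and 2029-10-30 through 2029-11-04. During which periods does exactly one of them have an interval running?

2029-09-22 through 2029-10-02, 2029-10-10 through 2029-10-11, 2029-10-19 through 2029-10-24, 2029-11-03 through 2029-11-06

First set merges to 2029-09-22 through 2029-10-09, 2029-10-19 through 2029-11-02.
Second set merges to 2029-10-03 through 2029-10-11, 2029-10-25 through 2029-11-06.
A but not B: 2029-09-22 through 2029-10-02, 2029-10-19 through 2029-10-24.
B but not A: 2029-10-10 through 2029-10-11, 2029-11-03 through 2029-11-06.
Combining gives A △ B.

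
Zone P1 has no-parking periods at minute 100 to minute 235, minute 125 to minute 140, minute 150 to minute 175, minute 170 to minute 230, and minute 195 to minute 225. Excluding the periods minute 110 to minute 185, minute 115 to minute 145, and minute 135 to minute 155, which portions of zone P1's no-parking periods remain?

A, merged: minute 100 to minute 235.
B, merged: minute 110 to minute 185.
minute 100 to minute 235 minus B → minute 100 to minute 110, minute 185 to minute 235.

minute 100 to minute 110, minute 185 to minute 235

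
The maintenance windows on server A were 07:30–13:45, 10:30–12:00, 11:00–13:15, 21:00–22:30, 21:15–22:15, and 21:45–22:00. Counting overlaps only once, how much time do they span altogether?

Merged: 07:30–13:45, 21:00–22:30.
Lengths: 6 h 15 min + 1 h 30 min = 7 h 45 min.

7 h 45 min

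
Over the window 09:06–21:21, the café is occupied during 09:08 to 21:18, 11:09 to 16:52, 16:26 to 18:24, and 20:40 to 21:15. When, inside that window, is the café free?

09:06–09:08, 21:18–21:21

After merging, the occupied span is 09:08–21:18.
Complement within 09:06–21:21: 09:06–09:08, 21:18–21:21.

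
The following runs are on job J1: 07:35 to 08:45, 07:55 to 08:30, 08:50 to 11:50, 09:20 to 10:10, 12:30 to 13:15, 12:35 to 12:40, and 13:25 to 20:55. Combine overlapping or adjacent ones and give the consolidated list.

07:55–08:30 overlaps/touches 07:35–08:45 → extend to 07:35–08:45.
08:50–11:50 is disjoint → start new block.
09:20–10:10 overlaps/touches 08:50–11:50 → extend to 08:50–11:50.
12:30–13:15 is disjoint → start new block.
12:35–12:40 overlaps/touches 12:30–13:15 → extend to 12:30–13:15.
13:25–20:55 is disjoint → start new block.

07:35–08:45, 08:50–11:50, 12:30–13:15, 13:25–20:55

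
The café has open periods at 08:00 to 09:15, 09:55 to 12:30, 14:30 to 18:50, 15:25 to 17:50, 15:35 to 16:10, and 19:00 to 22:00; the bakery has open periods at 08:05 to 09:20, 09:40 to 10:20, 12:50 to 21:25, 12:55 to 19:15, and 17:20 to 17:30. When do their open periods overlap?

08:05–09:15, 09:55–10:20, 14:30–18:50, 19:00–21:25

A, merged: 08:00–09:15, 09:55–12:30, 14:30–18:50, 19:00–22:00.
B, merged: 08:05–09:20, 09:40–10:20, 12:50–21:25.
08:00–09:15 ∩ B → 08:05–09:15.
09:55–12:30 ∩ B → 09:55–10:20.
14:30–18:50 ∩ B → 14:30–18:50.
19:00–22:00 ∩ B → 19:00–21:25.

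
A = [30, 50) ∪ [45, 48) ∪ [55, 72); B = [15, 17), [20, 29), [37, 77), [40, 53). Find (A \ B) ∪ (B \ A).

[15, 17) ∪ [20, 29) ∪ [30, 37) ∪ [50, 55) ∪ [72, 77)

First set merges to [30, 50), [55, 72).
Second set merges to [15, 17), [20, 29), [37, 77).
Only in the first: [30, 37).
Only in the second: [15, 17), [20, 29), [50, 55), [72, 77).
Together these are the periods covered by exactly one.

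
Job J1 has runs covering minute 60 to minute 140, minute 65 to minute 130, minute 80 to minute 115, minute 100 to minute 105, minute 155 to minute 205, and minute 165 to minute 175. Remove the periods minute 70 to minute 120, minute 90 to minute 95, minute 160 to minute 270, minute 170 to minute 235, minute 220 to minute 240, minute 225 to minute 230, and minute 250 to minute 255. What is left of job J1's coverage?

First set merges to minute 60 to minute 140, minute 155 to minute 205.
Second set merges to minute 70 to minute 120, minute 160 to minute 270.
minute 60 to minute 140 with B removed leaves minute 60 to minute 70, minute 120 to minute 140.
minute 155 to minute 205 with B removed leaves minute 155 to minute 160.

minute 60 to minute 70, minute 120 to minute 140, minute 155 to minute 160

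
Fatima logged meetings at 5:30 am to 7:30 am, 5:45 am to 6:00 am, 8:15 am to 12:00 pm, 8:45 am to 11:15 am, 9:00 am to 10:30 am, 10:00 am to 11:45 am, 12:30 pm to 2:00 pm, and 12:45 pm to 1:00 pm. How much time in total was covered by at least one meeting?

Merged: 5:30 am-7:30 am, 8:15 am-12:00 pm, 12:30 pm-2:00 pm.
Lengths: 2 h + 3 h 45 min + 1 h 30 min = 7 h 15 min.

7 h 15 min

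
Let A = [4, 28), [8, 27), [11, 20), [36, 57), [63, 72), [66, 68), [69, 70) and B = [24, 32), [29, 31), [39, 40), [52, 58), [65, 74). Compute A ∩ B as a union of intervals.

Merge the first list: [4, 28), [36, 57), [63, 72).
Merge the second list: [24, 32), [39, 40), [52, 58), [65, 74).
[4, 28) meets the second set on [24, 28).
[36, 57) meets the second set on [39, 40), [52, 57).
[63, 72) meets the second set on [65, 72).

[24, 28) ∪ [39, 40) ∪ [52, 57) ∪ [65, 72)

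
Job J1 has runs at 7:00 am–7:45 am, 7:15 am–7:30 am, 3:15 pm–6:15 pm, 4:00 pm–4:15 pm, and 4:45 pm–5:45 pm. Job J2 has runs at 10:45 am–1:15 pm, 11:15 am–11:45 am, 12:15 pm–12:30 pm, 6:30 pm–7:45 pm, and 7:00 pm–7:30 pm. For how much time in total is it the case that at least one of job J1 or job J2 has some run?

First set merges to 7:00 am–7:45 am, 3:15 pm–6:15 pm.
Second set merges to 10:45 am–1:15 pm, 6:30 pm–7:45 pm.
A ∪ B = 7:00 am–7:45 am, 10:45 am–1:15 pm, 3:15 pm–6:15 pm, 6:30 pm–7:45 pm.
Total: 45 min + 2 h 30 min + 3 h + 1 h 15 min = 7 h 30 min.

7 h 30 min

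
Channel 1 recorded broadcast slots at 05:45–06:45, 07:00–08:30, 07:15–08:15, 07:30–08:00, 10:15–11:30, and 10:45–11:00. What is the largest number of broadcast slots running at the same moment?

3

Walk the sorted start/end points keeping a running depth.
The depth first hits 3 at 07:30.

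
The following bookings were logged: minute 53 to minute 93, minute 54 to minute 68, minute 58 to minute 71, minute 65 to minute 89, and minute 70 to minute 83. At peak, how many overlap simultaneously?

4

Walk the sorted start/end points keeping a running depth.
The depth first hits 4 at minute 65.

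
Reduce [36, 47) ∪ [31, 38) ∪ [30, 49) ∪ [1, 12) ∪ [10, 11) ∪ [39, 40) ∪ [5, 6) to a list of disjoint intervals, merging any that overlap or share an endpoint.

[1, 12) ∪ [30, 49)

Sort by start: [1, 12), [5, 6), [10, 11), [30, 49), [31, 38), [36, 47), [39, 40).
[5, 6) overlaps/touches [1, 12) → extend to [1, 12).
[10, 11) overlaps/touches [1, 12) → extend to [1, 12).
[30, 49) is disjoint → start new block.
[31, 38) overlaps/touches [30, 49) → extend to [30, 49).
[36, 47) overlaps/touches [30, 49) → extend to [30, 49).
[39, 40) overlaps/touches [30, 49) → extend to [30, 49).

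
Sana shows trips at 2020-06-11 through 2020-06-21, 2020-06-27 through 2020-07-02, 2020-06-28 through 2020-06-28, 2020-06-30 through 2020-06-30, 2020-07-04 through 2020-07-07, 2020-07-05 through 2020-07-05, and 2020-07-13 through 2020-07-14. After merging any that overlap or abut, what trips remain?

2020-06-27 through 2020-07-02 is disjoint → start new block.
2020-06-28 through 2020-06-28 overlaps/touches 2020-06-27 through 2020-07-02 → extend to 2020-06-27 through 2020-07-02.
2020-06-30 through 2020-06-30 overlaps/touches 2020-06-27 through 2020-07-02 → extend to 2020-06-27 through 2020-07-02.
2020-07-04 through 2020-07-07 is disjoint → start new block.
2020-07-05 through 2020-07-05 overlaps/touches 2020-07-04 through 2020-07-07 → extend to 2020-07-04 through 2020-07-07.
2020-07-13 through 2020-07-14 is disjoint → start new block.

2020-06-11 through 2020-06-21, 2020-06-27 through 2020-07-02, 2020-07-04 through 2020-07-07, 2020-07-13 through 2020-07-14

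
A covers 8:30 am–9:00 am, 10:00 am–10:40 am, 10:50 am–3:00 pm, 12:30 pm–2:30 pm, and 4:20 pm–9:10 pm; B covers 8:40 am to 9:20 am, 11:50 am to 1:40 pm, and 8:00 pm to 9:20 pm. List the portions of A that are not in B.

8:30 am–8:40 am, 10:00 am–10:40 am, 10:50 am–11:50 am, 1:40 pm–3:00 pm, 4:20 pm–8:00 pm

A, merged: 8:30 am–9:00 am, 10:00 am–10:40 am, 10:50 am–3:00 pm, 4:20 pm–9:10 pm.
8:30 am–9:00 am \ B = 8:30 am–8:40 am.
10:00 am–10:40 am: nothing removed.
10:50 am–3:00 pm \ B = 10:50 am–11:50 am, 1:40 pm–3:00 pm.
4:20 pm–9:10 pm \ B = 4:20 pm–8:00 pm.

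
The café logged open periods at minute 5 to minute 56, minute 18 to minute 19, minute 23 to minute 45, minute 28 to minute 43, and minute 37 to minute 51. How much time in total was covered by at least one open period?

Merged: minute 5 to minute 56.
Length: 51 minutes.

51 minutes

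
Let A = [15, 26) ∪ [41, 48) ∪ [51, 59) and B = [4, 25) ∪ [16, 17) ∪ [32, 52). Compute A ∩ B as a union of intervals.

[15, 25) ∪ [41, 48) ∪ [51, 52)

Second set merges to [4, 25), [32, 52).
[15, 26) meets the second set on [15, 25).
[41, 48) meets the second set on [41, 48).
[51, 59) meets the second set on [51, 52).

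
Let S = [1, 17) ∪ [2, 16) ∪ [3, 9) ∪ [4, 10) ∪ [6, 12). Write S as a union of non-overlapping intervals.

[2, 16) overlaps/touches [1, 17) → extend to [1, 17).
[3, 9) overlaps/touches [1, 17) → extend to [1, 17).
[4, 10) overlaps/touches [1, 17) → extend to [1, 17).
[6, 12) overlaps/touches [1, 17) → extend to [1, 17).

[1, 17)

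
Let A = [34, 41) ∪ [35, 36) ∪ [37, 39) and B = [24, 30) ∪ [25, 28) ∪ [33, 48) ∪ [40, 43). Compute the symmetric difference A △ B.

[24, 30) ∪ [33, 34) ∪ [41, 48)

A, merged: [34, 41).
B, merged: [24, 30), [33, 48).
A but not B: none.
B but not A: [24, 30), [33, 34), [41, 48).
Combining gives A △ B.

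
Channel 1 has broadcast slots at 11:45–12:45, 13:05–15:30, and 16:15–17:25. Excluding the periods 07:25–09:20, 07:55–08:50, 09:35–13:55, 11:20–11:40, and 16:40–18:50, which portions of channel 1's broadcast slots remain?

13:55–15:30, 16:15–16:40

Merge the second list: 07:25–09:20, 09:35–13:55, 16:40–18:50.
11:45–12:45 lies entirely inside B → drops out.
13:05–15:30 with B removed leaves 13:55–15:30.
16:15–17:25 with B removed leaves 16:15–16:40.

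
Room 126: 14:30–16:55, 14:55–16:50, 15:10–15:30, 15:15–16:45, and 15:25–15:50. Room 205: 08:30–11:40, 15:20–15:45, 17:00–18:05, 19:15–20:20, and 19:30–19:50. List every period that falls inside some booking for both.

First set merges to 14:30–16:55.
Second set merges to 08:30–11:40, 15:20–15:45, 17:00–18:05, 19:15–20:20.
14:30–16:55 overlaps B on 15:20–15:45.

15:20–15:45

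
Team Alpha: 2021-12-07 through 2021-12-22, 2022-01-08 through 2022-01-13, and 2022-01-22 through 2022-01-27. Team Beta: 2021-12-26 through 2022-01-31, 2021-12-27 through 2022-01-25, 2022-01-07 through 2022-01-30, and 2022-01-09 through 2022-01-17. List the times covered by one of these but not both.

2021-12-07 through 2021-12-22, 2021-12-26 through 2022-01-07, 2022-01-14 through 2022-01-21, 2022-01-28 through 2022-01-31

Second set merges to 2021-12-26 through 2022-01-31.
Only in the first: 2021-12-07 through 2021-12-22.
Only in the second: 2021-12-26 through 2022-01-07, 2022-01-14 through 2022-01-21, 2022-01-28 through 2022-01-31.
Together these are the periods covered by exactly one.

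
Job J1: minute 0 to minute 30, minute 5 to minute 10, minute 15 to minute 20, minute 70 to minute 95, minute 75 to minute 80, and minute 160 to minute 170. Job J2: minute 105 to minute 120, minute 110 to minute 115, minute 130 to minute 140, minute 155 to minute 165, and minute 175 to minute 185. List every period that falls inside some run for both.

minute 160 to minute 165

A, merged: minute 0 to minute 30, minute 70 to minute 95, minute 160 to minute 170.
B, merged: minute 105 to minute 120, minute 130 to minute 140, minute 155 to minute 165, minute 175 to minute 185.
minute 0 to minute 30: no overlap with the second set.
minute 70 to minute 95: no overlap with the second set.
minute 160 to minute 170 meets the second set on minute 160 to minute 165.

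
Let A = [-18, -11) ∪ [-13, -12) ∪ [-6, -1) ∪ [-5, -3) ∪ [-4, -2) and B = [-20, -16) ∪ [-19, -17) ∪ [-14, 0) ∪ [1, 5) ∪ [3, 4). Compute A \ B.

[-16, -14)

A, merged: [-18, -11), [-6, -1).
B, merged: [-20, -16), [-14, 0), [1, 5).
[-18, -11) minus B → [-16, -14).
[-6, -1): fully covered by B → removed.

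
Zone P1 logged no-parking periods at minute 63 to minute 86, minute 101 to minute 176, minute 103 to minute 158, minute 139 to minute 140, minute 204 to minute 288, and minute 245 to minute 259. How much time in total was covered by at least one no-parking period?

Merged: minute 63 to minute 86, minute 101 to minute 176, minute 204 to minute 288.
Lengths: 23 minutes + 75 minutes + 84 minutes = 182 minutes.

182 minutes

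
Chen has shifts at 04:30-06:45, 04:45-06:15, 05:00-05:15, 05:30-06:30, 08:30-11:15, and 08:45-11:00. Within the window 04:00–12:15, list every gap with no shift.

After merging, the occupied span is 04:30–06:45, 08:30–11:15.
Uncovered inside 04:00–12:15: 04:00–04:30, 06:45–08:30, 11:15–12:15.

04:00–04:30, 06:45–08:30, 11:15–12:15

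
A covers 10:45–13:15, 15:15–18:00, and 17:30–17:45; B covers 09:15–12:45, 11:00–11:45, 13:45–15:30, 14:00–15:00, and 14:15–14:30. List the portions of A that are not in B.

Merge the first list: 10:45-13:15, 15:15-18:00.
Merge the second list: 09:15-12:45, 13:45-15:30.
10:45-13:15 \ B = 12:45-13:15.
15:15-18:00 \ B = 15:30-18:00.

12:45-13:15, 15:30-18:00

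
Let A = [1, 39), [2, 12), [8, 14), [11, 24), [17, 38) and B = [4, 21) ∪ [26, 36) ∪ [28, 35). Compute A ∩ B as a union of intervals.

Merge the first list: [1, 39).
Merge the second list: [4, 21), [26, 36).
[1, 39) meets the second set on [4, 21), [26, 36).

[4, 21) ∪ [26, 36)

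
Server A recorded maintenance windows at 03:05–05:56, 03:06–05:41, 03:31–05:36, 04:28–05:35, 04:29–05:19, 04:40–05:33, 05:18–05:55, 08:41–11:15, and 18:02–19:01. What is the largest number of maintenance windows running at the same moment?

Sweep endpoints in order; track running count of active intervals.
Peak of 7 reached at 05:18.

7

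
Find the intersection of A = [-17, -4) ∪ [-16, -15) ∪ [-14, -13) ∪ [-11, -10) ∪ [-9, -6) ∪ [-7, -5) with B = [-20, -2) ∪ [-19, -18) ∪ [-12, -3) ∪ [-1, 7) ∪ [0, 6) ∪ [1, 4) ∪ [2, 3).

[-17, -4)

A, merged: [-17, -4).
B, merged: [-20, -2), [-1, 7).
[-17, -4) overlaps B on [-17, -4).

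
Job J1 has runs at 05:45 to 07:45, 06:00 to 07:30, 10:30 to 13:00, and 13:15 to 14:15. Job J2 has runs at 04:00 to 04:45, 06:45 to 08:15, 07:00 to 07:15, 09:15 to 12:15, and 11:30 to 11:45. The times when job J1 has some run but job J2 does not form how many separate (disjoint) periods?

First set merges to 05:45-07:45, 10:30-13:00, 13:15-14:15.
Second set merges to 04:00-04:45, 06:45-08:15, 09:15-12:15.
A \ B = 05:45-06:45, 12:15-13:00, 13:15-14:15.
That is 3 disjoint pieces.

3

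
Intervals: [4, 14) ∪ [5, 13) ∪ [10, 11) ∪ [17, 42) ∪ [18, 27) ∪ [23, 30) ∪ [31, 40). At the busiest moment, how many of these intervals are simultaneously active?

3

Walk the sorted start/end points keeping a running depth.
The depth first hits 3 at 10.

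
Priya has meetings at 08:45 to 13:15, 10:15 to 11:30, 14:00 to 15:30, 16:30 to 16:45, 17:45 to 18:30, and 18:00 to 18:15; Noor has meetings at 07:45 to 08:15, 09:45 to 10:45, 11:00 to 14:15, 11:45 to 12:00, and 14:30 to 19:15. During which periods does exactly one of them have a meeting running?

A, merged: 08:45-13:15, 14:00-15:30, 16:30-16:45, 17:45-18:30.
B, merged: 07:45-08:15, 09:45-10:45, 11:00-14:15, 14:30-19:15.
A but not B: 08:45-09:45, 10:45-11:00, 14:15-14:30.
B but not A: 07:45-08:15, 13:15-14:00, 15:30-16:30, 16:45-17:45, 18:30-19:15.
Combining gives A △ B.

07:45-08:15, 08:45-09:45, 10:45-11:00, 13:15-14:00, 14:15-14:30, 15:30-16:30, 16:45-17:45, 18:30-19:15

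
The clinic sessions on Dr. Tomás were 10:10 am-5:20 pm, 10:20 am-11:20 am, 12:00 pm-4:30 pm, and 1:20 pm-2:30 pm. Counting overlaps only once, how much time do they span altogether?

Merged: 10:10 am–5:20 pm.
Length: 7 h 10 min.

7 h 10 min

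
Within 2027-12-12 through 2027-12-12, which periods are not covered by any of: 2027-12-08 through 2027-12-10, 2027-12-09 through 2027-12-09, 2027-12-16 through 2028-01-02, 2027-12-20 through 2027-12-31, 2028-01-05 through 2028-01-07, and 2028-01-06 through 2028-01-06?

Covered (merged): 2027-12-08 through 2027-12-10, 2027-12-16 through 2028-01-02, 2028-01-05 through 2028-01-07.
Complement within 2027-12-12 through 2027-12-12: 2027-12-12 through 2027-12-12.

2027-12-12 through 2027-12-12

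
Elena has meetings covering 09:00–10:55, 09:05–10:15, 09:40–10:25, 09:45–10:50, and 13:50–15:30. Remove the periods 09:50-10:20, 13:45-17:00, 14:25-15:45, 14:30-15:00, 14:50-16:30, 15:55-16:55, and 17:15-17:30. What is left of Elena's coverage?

09:00–09:50, 10:20–10:55

A, merged: 09:00–10:55, 13:50–15:30.
B, merged: 09:50–10:20, 13:45–17:00, 17:15–17:30.
09:00–10:55 \ B = 09:00–09:50, 10:20–10:55.
13:50–15:30: entirely removed.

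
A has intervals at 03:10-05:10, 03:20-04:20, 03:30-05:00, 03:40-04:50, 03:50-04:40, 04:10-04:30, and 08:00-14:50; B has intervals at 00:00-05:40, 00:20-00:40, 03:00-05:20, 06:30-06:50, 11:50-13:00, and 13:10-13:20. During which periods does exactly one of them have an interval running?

Merge the first list: 03:10–05:10, 08:00–14:50.
Merge the second list: 00:00–05:40, 06:30–06:50, 11:50–13:00, 13:10–13:20.
A but not B: 08:00–11:50, 13:00–13:10, 13:20–14:50.
B but not A: 00:00–03:10, 05:10–05:40, 06:30–06:50.
Combining gives A △ B.

00:00–03:10, 05:10–05:40, 06:30–06:50, 08:00–11:50, 13:00–13:10, 13:20–14:50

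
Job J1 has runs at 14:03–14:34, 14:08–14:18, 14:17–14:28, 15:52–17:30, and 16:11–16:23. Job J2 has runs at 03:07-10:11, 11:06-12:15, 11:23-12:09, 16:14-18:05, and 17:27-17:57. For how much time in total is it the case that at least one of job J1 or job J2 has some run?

10 h 57 min

First set merges to 14:03-14:34, 15:52-17:30.
Second set merges to 03:07-10:11, 11:06-12:15, 16:14-18:05.
A ∪ B = 03:07-10:11, 11:06-12:15, 14:03-14:34, 15:52-18:05.
Total: 7 h 4 min + 1 h 9 min + 31 min + 2 h 13 min = 10 h 57 min.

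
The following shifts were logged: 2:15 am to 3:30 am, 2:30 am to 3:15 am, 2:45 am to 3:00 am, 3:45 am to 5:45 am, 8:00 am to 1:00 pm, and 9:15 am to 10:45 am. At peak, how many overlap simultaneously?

At 2:45 am, 3 of the intervals are simultaneously active.
No point has more.

3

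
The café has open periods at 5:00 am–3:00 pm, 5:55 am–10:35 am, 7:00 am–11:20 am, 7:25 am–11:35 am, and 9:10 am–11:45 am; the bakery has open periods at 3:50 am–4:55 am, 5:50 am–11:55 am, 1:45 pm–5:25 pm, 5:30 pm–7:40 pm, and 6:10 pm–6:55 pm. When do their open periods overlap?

A, merged: 5:00 am–3:00 pm.
B, merged: 3:50 am–4:55 am, 5:50 am–11:55 am, 1:45 pm–5:25 pm, 5:30 pm–7:40 pm.
5:00 am–3:00 pm meets the second set on 5:50 am–11:55 am, 1:45 pm–3:00 pm.

5:50 am–11:55 am, 1:45 pm–3:00 pm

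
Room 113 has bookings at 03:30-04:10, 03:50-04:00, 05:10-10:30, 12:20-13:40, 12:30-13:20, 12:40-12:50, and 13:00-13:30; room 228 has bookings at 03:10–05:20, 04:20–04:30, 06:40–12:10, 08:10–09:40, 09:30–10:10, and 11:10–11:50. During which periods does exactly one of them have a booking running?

Merge the first list: 03:30–04:10, 05:10–10:30, 12:20–13:40.
Merge the second list: 03:10–05:20, 06:40–12:10.
A \ B = 05:20–06:40, 12:20–13:40.
B \ A = 03:10–03:30, 04:10–05:10, 10:30–12:10.
Union of the two gives the symmetric difference.

03:10–03:30, 04:10–05:10, 05:20–06:40, 10:30–12:10, 12:20–13:40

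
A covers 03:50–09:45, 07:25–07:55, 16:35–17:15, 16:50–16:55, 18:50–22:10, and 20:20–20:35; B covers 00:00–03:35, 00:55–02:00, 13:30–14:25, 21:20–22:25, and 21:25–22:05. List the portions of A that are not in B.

03:50-09:45, 16:35-17:15, 18:50-21:20

First set merges to 03:50-09:45, 16:35-17:15, 18:50-22:10.
Second set merges to 00:00-03:35, 13:30-14:25, 21:20-22:25.
03:50-09:45: no B overlap → unchanged.
16:35-17:15: no B overlap → unchanged.
18:50-22:10 minus B → 18:50-21:20.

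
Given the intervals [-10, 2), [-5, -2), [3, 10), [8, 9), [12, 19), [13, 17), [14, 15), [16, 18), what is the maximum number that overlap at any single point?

Sweep endpoints in order; track running count of active intervals.
Peak of 3 reached at 14.

3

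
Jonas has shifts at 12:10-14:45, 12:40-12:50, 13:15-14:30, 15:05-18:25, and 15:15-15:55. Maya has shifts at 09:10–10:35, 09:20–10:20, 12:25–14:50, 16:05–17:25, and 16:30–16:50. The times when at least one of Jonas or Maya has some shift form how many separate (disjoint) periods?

3

Merge the first list: 12:10-14:45, 15:05-18:25.
Merge the second list: 09:10-10:35, 12:25-14:50, 16:05-17:25.
A ∪ B = 09:10-10:35, 12:10-14:50, 15:05-18:25.
That is 3 disjoint pieces.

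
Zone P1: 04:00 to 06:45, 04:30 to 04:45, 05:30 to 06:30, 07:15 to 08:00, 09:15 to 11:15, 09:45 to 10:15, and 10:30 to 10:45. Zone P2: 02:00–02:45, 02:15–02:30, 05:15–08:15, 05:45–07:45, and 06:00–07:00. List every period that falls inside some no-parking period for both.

05:15-06:45, 07:15-08:00

Merge the first list: 04:00-06:45, 07:15-08:00, 09:15-11:15.
Merge the second list: 02:00-02:45, 05:15-08:15.
04:00-06:45 overlaps B on 05:15-06:45.
07:15-08:00 overlaps B on 07:15-08:00.
09:15-11:15 falls entirely outside B.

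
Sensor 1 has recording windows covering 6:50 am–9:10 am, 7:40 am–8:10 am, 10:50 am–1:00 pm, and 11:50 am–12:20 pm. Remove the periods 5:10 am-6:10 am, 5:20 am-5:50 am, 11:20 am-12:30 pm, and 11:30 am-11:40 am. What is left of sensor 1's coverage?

A, merged: 6:50 am–9:10 am, 10:50 am–1:00 pm.
B, merged: 5:10 am–6:10 am, 11:20 am–12:30 pm.
6:50 am–9:10 am: nothing removed.
10:50 am–1:00 pm \ B = 10:50 am–11:20 am, 12:30 pm–1:00 pm.

6:50 am–9:10 am, 10:50 am–11:20 am, 12:30 pm–1:00 pm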